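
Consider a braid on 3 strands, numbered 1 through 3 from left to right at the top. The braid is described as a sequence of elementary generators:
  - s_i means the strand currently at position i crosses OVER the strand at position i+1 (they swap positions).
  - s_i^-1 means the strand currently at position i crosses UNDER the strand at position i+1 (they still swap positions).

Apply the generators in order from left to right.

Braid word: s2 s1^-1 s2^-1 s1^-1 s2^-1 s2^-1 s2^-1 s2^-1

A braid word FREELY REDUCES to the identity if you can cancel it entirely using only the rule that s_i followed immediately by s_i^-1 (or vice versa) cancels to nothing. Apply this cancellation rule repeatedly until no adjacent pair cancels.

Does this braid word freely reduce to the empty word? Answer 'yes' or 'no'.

Gen 1 (s2): push. Stack: [s2]
Gen 2 (s1^-1): push. Stack: [s2 s1^-1]
Gen 3 (s2^-1): push. Stack: [s2 s1^-1 s2^-1]
Gen 4 (s1^-1): push. Stack: [s2 s1^-1 s2^-1 s1^-1]
Gen 5 (s2^-1): push. Stack: [s2 s1^-1 s2^-1 s1^-1 s2^-1]
Gen 6 (s2^-1): push. Stack: [s2 s1^-1 s2^-1 s1^-1 s2^-1 s2^-1]
Gen 7 (s2^-1): push. Stack: [s2 s1^-1 s2^-1 s1^-1 s2^-1 s2^-1 s2^-1]
Gen 8 (s2^-1): push. Stack: [s2 s1^-1 s2^-1 s1^-1 s2^-1 s2^-1 s2^-1 s2^-1]
Reduced word: s2 s1^-1 s2^-1 s1^-1 s2^-1 s2^-1 s2^-1 s2^-1

Answer: no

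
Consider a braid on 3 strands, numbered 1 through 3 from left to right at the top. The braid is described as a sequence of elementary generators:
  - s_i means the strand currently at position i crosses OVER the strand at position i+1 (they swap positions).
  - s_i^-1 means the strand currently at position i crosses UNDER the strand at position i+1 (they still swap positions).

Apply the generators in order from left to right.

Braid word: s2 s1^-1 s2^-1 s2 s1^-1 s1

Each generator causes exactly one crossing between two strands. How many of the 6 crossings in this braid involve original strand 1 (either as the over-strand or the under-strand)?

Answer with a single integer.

Gen 1: crossing 2x3. Involves strand 1? no. Count so far: 0
Gen 2: crossing 1x3. Involves strand 1? yes. Count so far: 1
Gen 3: crossing 1x2. Involves strand 1? yes. Count so far: 2
Gen 4: crossing 2x1. Involves strand 1? yes. Count so far: 3
Gen 5: crossing 3x1. Involves strand 1? yes. Count so far: 4
Gen 6: crossing 1x3. Involves strand 1? yes. Count so far: 5

Answer: 5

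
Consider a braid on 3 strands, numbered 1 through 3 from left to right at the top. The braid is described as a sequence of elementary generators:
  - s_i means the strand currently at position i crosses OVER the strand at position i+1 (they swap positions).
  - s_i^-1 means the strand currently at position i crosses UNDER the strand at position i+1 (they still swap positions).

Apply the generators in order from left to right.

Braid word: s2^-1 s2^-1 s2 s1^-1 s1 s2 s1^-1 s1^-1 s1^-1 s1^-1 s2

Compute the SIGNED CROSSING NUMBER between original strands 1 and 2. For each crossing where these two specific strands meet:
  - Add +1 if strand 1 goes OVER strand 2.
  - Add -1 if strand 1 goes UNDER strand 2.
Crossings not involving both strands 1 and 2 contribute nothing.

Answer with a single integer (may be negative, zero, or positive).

Gen 1: crossing 2x3. Both 1&2? no. Sum: 0
Gen 2: crossing 3x2. Both 1&2? no. Sum: 0
Gen 3: crossing 2x3. Both 1&2? no. Sum: 0
Gen 4: crossing 1x3. Both 1&2? no. Sum: 0
Gen 5: crossing 3x1. Both 1&2? no. Sum: 0
Gen 6: crossing 3x2. Both 1&2? no. Sum: 0
Gen 7: 1 under 2. Both 1&2? yes. Contrib: -1. Sum: -1
Gen 8: 2 under 1. Both 1&2? yes. Contrib: +1. Sum: 0
Gen 9: 1 under 2. Both 1&2? yes. Contrib: -1. Sum: -1
Gen 10: 2 under 1. Both 1&2? yes. Contrib: +1. Sum: 0
Gen 11: crossing 2x3. Both 1&2? no. Sum: 0

Answer: 0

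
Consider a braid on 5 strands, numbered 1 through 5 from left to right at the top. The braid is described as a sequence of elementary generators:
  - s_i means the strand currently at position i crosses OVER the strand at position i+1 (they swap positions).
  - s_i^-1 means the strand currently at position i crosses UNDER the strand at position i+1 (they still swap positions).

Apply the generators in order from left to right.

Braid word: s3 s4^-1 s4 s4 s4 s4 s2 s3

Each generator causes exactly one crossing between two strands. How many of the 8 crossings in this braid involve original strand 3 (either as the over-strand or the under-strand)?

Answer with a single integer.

Answer: 6

Derivation:
Gen 1: crossing 3x4. Involves strand 3? yes. Count so far: 1
Gen 2: crossing 3x5. Involves strand 3? yes. Count so far: 2
Gen 3: crossing 5x3. Involves strand 3? yes. Count so far: 3
Gen 4: crossing 3x5. Involves strand 3? yes. Count so far: 4
Gen 5: crossing 5x3. Involves strand 3? yes. Count so far: 5
Gen 6: crossing 3x5. Involves strand 3? yes. Count so far: 6
Gen 7: crossing 2x4. Involves strand 3? no. Count so far: 6
Gen 8: crossing 2x5. Involves strand 3? no. Count so far: 6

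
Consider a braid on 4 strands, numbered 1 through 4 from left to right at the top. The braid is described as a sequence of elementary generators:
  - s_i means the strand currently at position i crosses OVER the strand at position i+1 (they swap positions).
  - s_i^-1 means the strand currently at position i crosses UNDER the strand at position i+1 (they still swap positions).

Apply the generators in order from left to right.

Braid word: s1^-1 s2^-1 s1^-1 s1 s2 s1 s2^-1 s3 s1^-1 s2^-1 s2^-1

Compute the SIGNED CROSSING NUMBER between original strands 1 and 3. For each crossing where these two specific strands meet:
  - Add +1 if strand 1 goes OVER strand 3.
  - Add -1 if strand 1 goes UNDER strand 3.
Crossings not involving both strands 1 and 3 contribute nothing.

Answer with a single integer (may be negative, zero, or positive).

Gen 1: crossing 1x2. Both 1&3? no. Sum: 0
Gen 2: 1 under 3. Both 1&3? yes. Contrib: -1. Sum: -1
Gen 3: crossing 2x3. Both 1&3? no. Sum: -1
Gen 4: crossing 3x2. Both 1&3? no. Sum: -1
Gen 5: 3 over 1. Both 1&3? yes. Contrib: -1. Sum: -2
Gen 6: crossing 2x1. Both 1&3? no. Sum: -2
Gen 7: crossing 2x3. Both 1&3? no. Sum: -2
Gen 8: crossing 2x4. Both 1&3? no. Sum: -2
Gen 9: 1 under 3. Both 1&3? yes. Contrib: -1. Sum: -3
Gen 10: crossing 1x4. Both 1&3? no. Sum: -3
Gen 11: crossing 4x1. Both 1&3? no. Sum: -3

Answer: -3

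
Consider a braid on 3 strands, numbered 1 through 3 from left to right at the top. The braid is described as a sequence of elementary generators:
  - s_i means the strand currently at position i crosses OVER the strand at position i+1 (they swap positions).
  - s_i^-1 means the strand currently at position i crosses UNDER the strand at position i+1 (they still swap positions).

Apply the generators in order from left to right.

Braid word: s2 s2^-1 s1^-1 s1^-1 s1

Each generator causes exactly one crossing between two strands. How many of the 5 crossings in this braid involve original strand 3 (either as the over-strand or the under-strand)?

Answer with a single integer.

Gen 1: crossing 2x3. Involves strand 3? yes. Count so far: 1
Gen 2: crossing 3x2. Involves strand 3? yes. Count so far: 2
Gen 3: crossing 1x2. Involves strand 3? no. Count so far: 2
Gen 4: crossing 2x1. Involves strand 3? no. Count so far: 2
Gen 5: crossing 1x2. Involves strand 3? no. Count so far: 2

Answer: 2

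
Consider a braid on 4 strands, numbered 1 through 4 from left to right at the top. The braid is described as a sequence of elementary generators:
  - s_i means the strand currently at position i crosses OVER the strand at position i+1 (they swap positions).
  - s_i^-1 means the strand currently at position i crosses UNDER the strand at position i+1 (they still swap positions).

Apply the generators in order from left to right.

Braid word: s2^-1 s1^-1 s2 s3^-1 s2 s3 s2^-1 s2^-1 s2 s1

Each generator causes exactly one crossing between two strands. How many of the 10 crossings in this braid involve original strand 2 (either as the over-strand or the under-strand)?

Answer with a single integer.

Answer: 4

Derivation:
Gen 1: crossing 2x3. Involves strand 2? yes. Count so far: 1
Gen 2: crossing 1x3. Involves strand 2? no. Count so far: 1
Gen 3: crossing 1x2. Involves strand 2? yes. Count so far: 2
Gen 4: crossing 1x4. Involves strand 2? no. Count so far: 2
Gen 5: crossing 2x4. Involves strand 2? yes. Count so far: 3
Gen 6: crossing 2x1. Involves strand 2? yes. Count so far: 4
Gen 7: crossing 4x1. Involves strand 2? no. Count so far: 4
Gen 8: crossing 1x4. Involves strand 2? no. Count so far: 4
Gen 9: crossing 4x1. Involves strand 2? no. Count so far: 4
Gen 10: crossing 3x1. Involves strand 2? no. Count so far: 4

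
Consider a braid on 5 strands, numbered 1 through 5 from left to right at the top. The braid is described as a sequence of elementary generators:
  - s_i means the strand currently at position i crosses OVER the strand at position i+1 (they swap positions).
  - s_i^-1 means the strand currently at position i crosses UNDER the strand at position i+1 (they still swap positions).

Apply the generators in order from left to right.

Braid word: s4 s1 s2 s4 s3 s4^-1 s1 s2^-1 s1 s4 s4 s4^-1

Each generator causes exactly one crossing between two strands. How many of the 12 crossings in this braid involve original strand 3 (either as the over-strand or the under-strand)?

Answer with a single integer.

Gen 1: crossing 4x5. Involves strand 3? no. Count so far: 0
Gen 2: crossing 1x2. Involves strand 3? no. Count so far: 0
Gen 3: crossing 1x3. Involves strand 3? yes. Count so far: 1
Gen 4: crossing 5x4. Involves strand 3? no. Count so far: 1
Gen 5: crossing 1x4. Involves strand 3? no. Count so far: 1
Gen 6: crossing 1x5. Involves strand 3? no. Count so far: 1
Gen 7: crossing 2x3. Involves strand 3? yes. Count so far: 2
Gen 8: crossing 2x4. Involves strand 3? no. Count so far: 2
Gen 9: crossing 3x4. Involves strand 3? yes. Count so far: 3
Gen 10: crossing 5x1. Involves strand 3? no. Count so far: 3
Gen 11: crossing 1x5. Involves strand 3? no. Count so far: 3
Gen 12: crossing 5x1. Involves strand 3? no. Count so far: 3

Answer: 3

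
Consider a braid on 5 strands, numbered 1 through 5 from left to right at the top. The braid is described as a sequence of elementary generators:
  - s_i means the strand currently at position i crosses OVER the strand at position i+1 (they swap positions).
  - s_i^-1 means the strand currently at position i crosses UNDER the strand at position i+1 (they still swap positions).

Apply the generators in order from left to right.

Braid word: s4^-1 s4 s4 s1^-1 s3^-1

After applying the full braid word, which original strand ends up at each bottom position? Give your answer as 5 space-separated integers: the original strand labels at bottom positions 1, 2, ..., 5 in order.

Gen 1 (s4^-1): strand 4 crosses under strand 5. Perm now: [1 2 3 5 4]
Gen 2 (s4): strand 5 crosses over strand 4. Perm now: [1 2 3 4 5]
Gen 3 (s4): strand 4 crosses over strand 5. Perm now: [1 2 3 5 4]
Gen 4 (s1^-1): strand 1 crosses under strand 2. Perm now: [2 1 3 5 4]
Gen 5 (s3^-1): strand 3 crosses under strand 5. Perm now: [2 1 5 3 4]

Answer: 2 1 5 3 4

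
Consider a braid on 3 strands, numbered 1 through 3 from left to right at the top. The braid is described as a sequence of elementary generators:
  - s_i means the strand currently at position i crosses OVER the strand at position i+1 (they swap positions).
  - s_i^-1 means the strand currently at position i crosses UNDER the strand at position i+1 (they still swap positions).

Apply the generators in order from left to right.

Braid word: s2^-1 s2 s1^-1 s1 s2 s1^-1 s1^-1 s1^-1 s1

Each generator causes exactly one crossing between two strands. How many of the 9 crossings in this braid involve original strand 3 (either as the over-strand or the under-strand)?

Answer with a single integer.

Answer: 7

Derivation:
Gen 1: crossing 2x3. Involves strand 3? yes. Count so far: 1
Gen 2: crossing 3x2. Involves strand 3? yes. Count so far: 2
Gen 3: crossing 1x2. Involves strand 3? no. Count so far: 2
Gen 4: crossing 2x1. Involves strand 3? no. Count so far: 2
Gen 5: crossing 2x3. Involves strand 3? yes. Count so far: 3
Gen 6: crossing 1x3. Involves strand 3? yes. Count so far: 4
Gen 7: crossing 3x1. Involves strand 3? yes. Count so far: 5
Gen 8: crossing 1x3. Involves strand 3? yes. Count so far: 6
Gen 9: crossing 3x1. Involves strand 3? yes. Count so far: 7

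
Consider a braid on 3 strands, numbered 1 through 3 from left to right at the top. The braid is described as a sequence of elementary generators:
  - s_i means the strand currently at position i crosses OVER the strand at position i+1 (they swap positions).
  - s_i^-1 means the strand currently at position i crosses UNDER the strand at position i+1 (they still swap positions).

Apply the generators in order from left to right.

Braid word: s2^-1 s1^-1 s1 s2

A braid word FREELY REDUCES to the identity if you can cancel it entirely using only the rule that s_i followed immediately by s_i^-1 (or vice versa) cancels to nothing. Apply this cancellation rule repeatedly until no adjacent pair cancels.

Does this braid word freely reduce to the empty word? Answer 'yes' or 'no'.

Gen 1 (s2^-1): push. Stack: [s2^-1]
Gen 2 (s1^-1): push. Stack: [s2^-1 s1^-1]
Gen 3 (s1): cancels prior s1^-1. Stack: [s2^-1]
Gen 4 (s2): cancels prior s2^-1. Stack: []
Reduced word: (empty)

Answer: yes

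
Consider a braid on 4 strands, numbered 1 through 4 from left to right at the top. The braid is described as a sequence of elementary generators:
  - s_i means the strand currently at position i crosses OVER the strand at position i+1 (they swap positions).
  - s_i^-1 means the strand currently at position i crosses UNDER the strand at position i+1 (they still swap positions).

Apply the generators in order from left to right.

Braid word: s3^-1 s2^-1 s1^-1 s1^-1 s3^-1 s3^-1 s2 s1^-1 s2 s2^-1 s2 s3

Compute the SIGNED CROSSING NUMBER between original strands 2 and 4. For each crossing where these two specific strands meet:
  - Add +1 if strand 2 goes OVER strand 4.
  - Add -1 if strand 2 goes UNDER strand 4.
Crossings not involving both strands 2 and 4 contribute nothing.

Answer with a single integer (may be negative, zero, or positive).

Answer: -2

Derivation:
Gen 1: crossing 3x4. Both 2&4? no. Sum: 0
Gen 2: 2 under 4. Both 2&4? yes. Contrib: -1. Sum: -1
Gen 3: crossing 1x4. Both 2&4? no. Sum: -1
Gen 4: crossing 4x1. Both 2&4? no. Sum: -1
Gen 5: crossing 2x3. Both 2&4? no. Sum: -1
Gen 6: crossing 3x2. Both 2&4? no. Sum: -1
Gen 7: 4 over 2. Both 2&4? yes. Contrib: -1. Sum: -2
Gen 8: crossing 1x2. Both 2&4? no. Sum: -2
Gen 9: crossing 1x4. Both 2&4? no. Sum: -2
Gen 10: crossing 4x1. Both 2&4? no. Sum: -2
Gen 11: crossing 1x4. Both 2&4? no. Sum: -2
Gen 12: crossing 1x3. Both 2&4? no. Sum: -2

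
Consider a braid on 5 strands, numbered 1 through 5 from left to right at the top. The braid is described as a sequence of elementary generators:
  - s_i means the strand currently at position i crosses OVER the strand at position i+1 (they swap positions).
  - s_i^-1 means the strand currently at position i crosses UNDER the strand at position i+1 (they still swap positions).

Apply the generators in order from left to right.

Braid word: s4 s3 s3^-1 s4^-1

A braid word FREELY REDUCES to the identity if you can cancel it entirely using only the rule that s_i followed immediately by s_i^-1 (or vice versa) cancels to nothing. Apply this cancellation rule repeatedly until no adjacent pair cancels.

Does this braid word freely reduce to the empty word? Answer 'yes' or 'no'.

Gen 1 (s4): push. Stack: [s4]
Gen 2 (s3): push. Stack: [s4 s3]
Gen 3 (s3^-1): cancels prior s3. Stack: [s4]
Gen 4 (s4^-1): cancels prior s4. Stack: []
Reduced word: (empty)

Answer: yes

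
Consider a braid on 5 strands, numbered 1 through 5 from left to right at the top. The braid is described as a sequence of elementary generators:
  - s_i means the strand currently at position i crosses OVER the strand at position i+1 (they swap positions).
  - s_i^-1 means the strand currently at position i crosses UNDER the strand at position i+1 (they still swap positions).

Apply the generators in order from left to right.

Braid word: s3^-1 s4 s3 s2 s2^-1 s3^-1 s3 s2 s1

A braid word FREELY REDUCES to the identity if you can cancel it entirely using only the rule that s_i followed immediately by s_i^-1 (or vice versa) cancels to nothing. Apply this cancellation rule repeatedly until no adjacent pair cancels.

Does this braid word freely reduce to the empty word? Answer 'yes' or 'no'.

Gen 1 (s3^-1): push. Stack: [s3^-1]
Gen 2 (s4): push. Stack: [s3^-1 s4]
Gen 3 (s3): push. Stack: [s3^-1 s4 s3]
Gen 4 (s2): push. Stack: [s3^-1 s4 s3 s2]
Gen 5 (s2^-1): cancels prior s2. Stack: [s3^-1 s4 s3]
Gen 6 (s3^-1): cancels prior s3. Stack: [s3^-1 s4]
Gen 7 (s3): push. Stack: [s3^-1 s4 s3]
Gen 8 (s2): push. Stack: [s3^-1 s4 s3 s2]
Gen 9 (s1): push. Stack: [s3^-1 s4 s3 s2 s1]
Reduced word: s3^-1 s4 s3 s2 s1

Answer: no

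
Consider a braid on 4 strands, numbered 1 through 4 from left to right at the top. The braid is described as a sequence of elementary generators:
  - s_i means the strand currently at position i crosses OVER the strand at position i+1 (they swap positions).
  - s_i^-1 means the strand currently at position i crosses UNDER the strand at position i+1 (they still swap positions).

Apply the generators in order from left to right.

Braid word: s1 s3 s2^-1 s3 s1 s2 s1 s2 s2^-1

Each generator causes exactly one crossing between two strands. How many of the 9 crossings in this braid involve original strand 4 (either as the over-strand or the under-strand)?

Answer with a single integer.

Gen 1: crossing 1x2. Involves strand 4? no. Count so far: 0
Gen 2: crossing 3x4. Involves strand 4? yes. Count so far: 1
Gen 3: crossing 1x4. Involves strand 4? yes. Count so far: 2
Gen 4: crossing 1x3. Involves strand 4? no. Count so far: 2
Gen 5: crossing 2x4. Involves strand 4? yes. Count so far: 3
Gen 6: crossing 2x3. Involves strand 4? no. Count so far: 3
Gen 7: crossing 4x3. Involves strand 4? yes. Count so far: 4
Gen 8: crossing 4x2. Involves strand 4? yes. Count so far: 5
Gen 9: crossing 2x4. Involves strand 4? yes. Count so far: 6

Answer: 6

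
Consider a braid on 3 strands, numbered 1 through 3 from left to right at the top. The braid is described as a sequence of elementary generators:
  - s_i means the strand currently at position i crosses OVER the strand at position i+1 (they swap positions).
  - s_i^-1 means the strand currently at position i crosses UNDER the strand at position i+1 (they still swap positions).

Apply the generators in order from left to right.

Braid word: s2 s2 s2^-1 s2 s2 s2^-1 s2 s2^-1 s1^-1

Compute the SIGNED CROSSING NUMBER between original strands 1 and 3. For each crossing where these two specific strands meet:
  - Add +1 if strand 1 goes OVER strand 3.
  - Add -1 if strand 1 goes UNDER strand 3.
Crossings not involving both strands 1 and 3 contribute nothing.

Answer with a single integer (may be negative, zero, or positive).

Gen 1: crossing 2x3. Both 1&3? no. Sum: 0
Gen 2: crossing 3x2. Both 1&3? no. Sum: 0
Gen 3: crossing 2x3. Both 1&3? no. Sum: 0
Gen 4: crossing 3x2. Both 1&3? no. Sum: 0
Gen 5: crossing 2x3. Both 1&3? no. Sum: 0
Gen 6: crossing 3x2. Both 1&3? no. Sum: 0
Gen 7: crossing 2x3. Both 1&3? no. Sum: 0
Gen 8: crossing 3x2. Both 1&3? no. Sum: 0
Gen 9: crossing 1x2. Both 1&3? no. Sum: 0

Answer: 0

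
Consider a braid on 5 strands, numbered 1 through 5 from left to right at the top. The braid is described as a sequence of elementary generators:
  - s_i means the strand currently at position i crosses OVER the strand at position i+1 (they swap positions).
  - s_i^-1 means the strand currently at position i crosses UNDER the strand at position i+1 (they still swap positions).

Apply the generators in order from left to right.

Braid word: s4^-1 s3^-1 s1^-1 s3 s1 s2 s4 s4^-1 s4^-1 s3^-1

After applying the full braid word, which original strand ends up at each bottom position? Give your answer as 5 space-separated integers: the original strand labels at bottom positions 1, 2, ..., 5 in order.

Answer: 1 3 4 2 5

Derivation:
Gen 1 (s4^-1): strand 4 crosses under strand 5. Perm now: [1 2 3 5 4]
Gen 2 (s3^-1): strand 3 crosses under strand 5. Perm now: [1 2 5 3 4]
Gen 3 (s1^-1): strand 1 crosses under strand 2. Perm now: [2 1 5 3 4]
Gen 4 (s3): strand 5 crosses over strand 3. Perm now: [2 1 3 5 4]
Gen 5 (s1): strand 2 crosses over strand 1. Perm now: [1 2 3 5 4]
Gen 6 (s2): strand 2 crosses over strand 3. Perm now: [1 3 2 5 4]
Gen 7 (s4): strand 5 crosses over strand 4. Perm now: [1 3 2 4 5]
Gen 8 (s4^-1): strand 4 crosses under strand 5. Perm now: [1 3 2 5 4]
Gen 9 (s4^-1): strand 5 crosses under strand 4. Perm now: [1 3 2 4 5]
Gen 10 (s3^-1): strand 2 crosses under strand 4. Perm now: [1 3 4 2 5]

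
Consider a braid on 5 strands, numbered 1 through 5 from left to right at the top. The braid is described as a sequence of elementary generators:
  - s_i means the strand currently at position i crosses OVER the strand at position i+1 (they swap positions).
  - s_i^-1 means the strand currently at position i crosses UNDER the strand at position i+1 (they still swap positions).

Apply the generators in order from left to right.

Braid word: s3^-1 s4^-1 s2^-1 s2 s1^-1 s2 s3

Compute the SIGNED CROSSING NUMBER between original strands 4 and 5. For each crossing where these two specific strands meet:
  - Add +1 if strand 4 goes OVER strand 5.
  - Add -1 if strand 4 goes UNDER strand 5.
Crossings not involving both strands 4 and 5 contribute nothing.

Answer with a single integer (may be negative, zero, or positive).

Answer: 0

Derivation:
Gen 1: crossing 3x4. Both 4&5? no. Sum: 0
Gen 2: crossing 3x5. Both 4&5? no. Sum: 0
Gen 3: crossing 2x4. Both 4&5? no. Sum: 0
Gen 4: crossing 4x2. Both 4&5? no. Sum: 0
Gen 5: crossing 1x2. Both 4&5? no. Sum: 0
Gen 6: crossing 1x4. Both 4&5? no. Sum: 0
Gen 7: crossing 1x5. Both 4&5? no. Sum: 0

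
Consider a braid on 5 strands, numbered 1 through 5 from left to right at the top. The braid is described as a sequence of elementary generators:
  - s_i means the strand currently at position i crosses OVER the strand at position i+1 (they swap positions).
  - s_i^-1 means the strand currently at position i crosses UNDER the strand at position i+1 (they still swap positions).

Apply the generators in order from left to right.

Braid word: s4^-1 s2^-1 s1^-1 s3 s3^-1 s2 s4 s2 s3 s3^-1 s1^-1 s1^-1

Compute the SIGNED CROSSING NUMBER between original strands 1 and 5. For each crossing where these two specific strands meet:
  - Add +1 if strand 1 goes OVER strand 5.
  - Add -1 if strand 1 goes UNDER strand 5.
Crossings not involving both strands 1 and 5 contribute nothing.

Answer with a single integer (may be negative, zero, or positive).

Answer: 0

Derivation:
Gen 1: crossing 4x5. Both 1&5? no. Sum: 0
Gen 2: crossing 2x3. Both 1&5? no. Sum: 0
Gen 3: crossing 1x3. Both 1&5? no. Sum: 0
Gen 4: crossing 2x5. Both 1&5? no. Sum: 0
Gen 5: crossing 5x2. Both 1&5? no. Sum: 0
Gen 6: crossing 1x2. Both 1&5? no. Sum: 0
Gen 7: crossing 5x4. Both 1&5? no. Sum: 0
Gen 8: crossing 2x1. Both 1&5? no. Sum: 0
Gen 9: crossing 2x4. Both 1&5? no. Sum: 0
Gen 10: crossing 4x2. Both 1&5? no. Sum: 0
Gen 11: crossing 3x1. Both 1&5? no. Sum: 0
Gen 12: crossing 1x3. Both 1&5? no. Sum: 0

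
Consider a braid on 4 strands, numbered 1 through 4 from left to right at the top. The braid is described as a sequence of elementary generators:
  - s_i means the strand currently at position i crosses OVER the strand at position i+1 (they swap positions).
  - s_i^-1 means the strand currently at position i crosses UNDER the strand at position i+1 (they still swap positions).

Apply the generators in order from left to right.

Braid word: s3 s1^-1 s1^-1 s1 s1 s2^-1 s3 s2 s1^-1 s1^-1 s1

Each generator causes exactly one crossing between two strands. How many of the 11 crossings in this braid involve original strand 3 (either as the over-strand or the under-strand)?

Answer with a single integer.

Answer: 6

Derivation:
Gen 1: crossing 3x4. Involves strand 3? yes. Count so far: 1
Gen 2: crossing 1x2. Involves strand 3? no. Count so far: 1
Gen 3: crossing 2x1. Involves strand 3? no. Count so far: 1
Gen 4: crossing 1x2. Involves strand 3? no. Count so far: 1
Gen 5: crossing 2x1. Involves strand 3? no. Count so far: 1
Gen 6: crossing 2x4. Involves strand 3? no. Count so far: 1
Gen 7: crossing 2x3. Involves strand 3? yes. Count so far: 2
Gen 8: crossing 4x3. Involves strand 3? yes. Count so far: 3
Gen 9: crossing 1x3. Involves strand 3? yes. Count so far: 4
Gen 10: crossing 3x1. Involves strand 3? yes. Count so far: 5
Gen 11: crossing 1x3. Involves strand 3? yes. Count so far: 6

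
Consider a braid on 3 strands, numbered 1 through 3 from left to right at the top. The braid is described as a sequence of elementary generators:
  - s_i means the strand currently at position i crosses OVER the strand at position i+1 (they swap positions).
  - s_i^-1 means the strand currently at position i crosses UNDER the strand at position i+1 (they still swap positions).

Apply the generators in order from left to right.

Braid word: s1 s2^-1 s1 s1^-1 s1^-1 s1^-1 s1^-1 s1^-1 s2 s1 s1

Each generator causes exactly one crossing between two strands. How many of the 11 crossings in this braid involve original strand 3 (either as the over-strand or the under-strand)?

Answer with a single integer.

Answer: 8

Derivation:
Gen 1: crossing 1x2. Involves strand 3? no. Count so far: 0
Gen 2: crossing 1x3. Involves strand 3? yes. Count so far: 1
Gen 3: crossing 2x3. Involves strand 3? yes. Count so far: 2
Gen 4: crossing 3x2. Involves strand 3? yes. Count so far: 3
Gen 5: crossing 2x3. Involves strand 3? yes. Count so far: 4
Gen 6: crossing 3x2. Involves strand 3? yes. Count so far: 5
Gen 7: crossing 2x3. Involves strand 3? yes. Count so far: 6
Gen 8: crossing 3x2. Involves strand 3? yes. Count so far: 7
Gen 9: crossing 3x1. Involves strand 3? yes. Count so far: 8
Gen 10: crossing 2x1. Involves strand 3? no. Count so far: 8
Gen 11: crossing 1x2. Involves strand 3? no. Count so far: 8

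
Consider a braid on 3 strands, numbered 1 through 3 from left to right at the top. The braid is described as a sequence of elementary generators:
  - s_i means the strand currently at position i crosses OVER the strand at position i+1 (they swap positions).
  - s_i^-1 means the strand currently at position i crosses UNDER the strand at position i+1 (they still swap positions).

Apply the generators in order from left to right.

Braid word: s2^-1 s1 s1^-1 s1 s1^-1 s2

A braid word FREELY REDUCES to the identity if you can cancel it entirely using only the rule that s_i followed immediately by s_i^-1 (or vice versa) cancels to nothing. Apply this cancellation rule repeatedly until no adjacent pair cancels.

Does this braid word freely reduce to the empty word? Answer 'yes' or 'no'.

Gen 1 (s2^-1): push. Stack: [s2^-1]
Gen 2 (s1): push. Stack: [s2^-1 s1]
Gen 3 (s1^-1): cancels prior s1. Stack: [s2^-1]
Gen 4 (s1): push. Stack: [s2^-1 s1]
Gen 5 (s1^-1): cancels prior s1. Stack: [s2^-1]
Gen 6 (s2): cancels prior s2^-1. Stack: []
Reduced word: (empty)

Answer: yes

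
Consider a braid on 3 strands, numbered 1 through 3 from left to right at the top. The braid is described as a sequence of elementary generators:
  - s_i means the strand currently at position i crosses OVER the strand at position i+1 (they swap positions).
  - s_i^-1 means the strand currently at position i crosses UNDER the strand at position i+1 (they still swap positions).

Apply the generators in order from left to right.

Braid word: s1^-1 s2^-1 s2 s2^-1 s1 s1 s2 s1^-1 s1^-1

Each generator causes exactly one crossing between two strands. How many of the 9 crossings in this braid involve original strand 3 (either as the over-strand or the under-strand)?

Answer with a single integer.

Answer: 6

Derivation:
Gen 1: crossing 1x2. Involves strand 3? no. Count so far: 0
Gen 2: crossing 1x3. Involves strand 3? yes. Count so far: 1
Gen 3: crossing 3x1. Involves strand 3? yes. Count so far: 2
Gen 4: crossing 1x3. Involves strand 3? yes. Count so far: 3
Gen 5: crossing 2x3. Involves strand 3? yes. Count so far: 4
Gen 6: crossing 3x2. Involves strand 3? yes. Count so far: 5
Gen 7: crossing 3x1. Involves strand 3? yes. Count so far: 6
Gen 8: crossing 2x1. Involves strand 3? no. Count so far: 6
Gen 9: crossing 1x2. Involves strand 3? no. Count so far: 6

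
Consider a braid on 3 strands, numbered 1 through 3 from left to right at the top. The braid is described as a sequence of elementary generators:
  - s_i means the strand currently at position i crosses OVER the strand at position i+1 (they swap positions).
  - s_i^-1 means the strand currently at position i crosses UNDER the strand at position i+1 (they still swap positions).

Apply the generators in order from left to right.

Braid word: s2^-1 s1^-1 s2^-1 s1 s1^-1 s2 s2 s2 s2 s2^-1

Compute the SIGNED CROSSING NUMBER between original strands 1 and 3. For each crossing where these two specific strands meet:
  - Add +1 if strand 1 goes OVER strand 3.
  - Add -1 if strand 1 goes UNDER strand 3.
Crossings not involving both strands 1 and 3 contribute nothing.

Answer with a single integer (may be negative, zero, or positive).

Answer: -1

Derivation:
Gen 1: crossing 2x3. Both 1&3? no. Sum: 0
Gen 2: 1 under 3. Both 1&3? yes. Contrib: -1. Sum: -1
Gen 3: crossing 1x2. Both 1&3? no. Sum: -1
Gen 4: crossing 3x2. Both 1&3? no. Sum: -1
Gen 5: crossing 2x3. Both 1&3? no. Sum: -1
Gen 6: crossing 2x1. Both 1&3? no. Sum: -1
Gen 7: crossing 1x2. Both 1&3? no. Sum: -1
Gen 8: crossing 2x1. Both 1&3? no. Sum: -1
Gen 9: crossing 1x2. Both 1&3? no. Sum: -1
Gen 10: crossing 2x1. Both 1&3? no. Sum: -1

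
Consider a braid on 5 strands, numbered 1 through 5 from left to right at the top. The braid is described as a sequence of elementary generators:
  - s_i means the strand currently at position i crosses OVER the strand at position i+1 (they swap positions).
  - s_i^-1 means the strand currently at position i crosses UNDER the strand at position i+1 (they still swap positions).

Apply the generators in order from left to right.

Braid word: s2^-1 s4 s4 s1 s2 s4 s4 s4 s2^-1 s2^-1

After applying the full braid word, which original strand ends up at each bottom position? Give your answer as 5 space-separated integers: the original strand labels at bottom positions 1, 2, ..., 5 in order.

Gen 1 (s2^-1): strand 2 crosses under strand 3. Perm now: [1 3 2 4 5]
Gen 2 (s4): strand 4 crosses over strand 5. Perm now: [1 3 2 5 4]
Gen 3 (s4): strand 5 crosses over strand 4. Perm now: [1 3 2 4 5]
Gen 4 (s1): strand 1 crosses over strand 3. Perm now: [3 1 2 4 5]
Gen 5 (s2): strand 1 crosses over strand 2. Perm now: [3 2 1 4 5]
Gen 6 (s4): strand 4 crosses over strand 5. Perm now: [3 2 1 5 4]
Gen 7 (s4): strand 5 crosses over strand 4. Perm now: [3 2 1 4 5]
Gen 8 (s4): strand 4 crosses over strand 5. Perm now: [3 2 1 5 4]
Gen 9 (s2^-1): strand 2 crosses under strand 1. Perm now: [3 1 2 5 4]
Gen 10 (s2^-1): strand 1 crosses under strand 2. Perm now: [3 2 1 5 4]

Answer: 3 2 1 5 4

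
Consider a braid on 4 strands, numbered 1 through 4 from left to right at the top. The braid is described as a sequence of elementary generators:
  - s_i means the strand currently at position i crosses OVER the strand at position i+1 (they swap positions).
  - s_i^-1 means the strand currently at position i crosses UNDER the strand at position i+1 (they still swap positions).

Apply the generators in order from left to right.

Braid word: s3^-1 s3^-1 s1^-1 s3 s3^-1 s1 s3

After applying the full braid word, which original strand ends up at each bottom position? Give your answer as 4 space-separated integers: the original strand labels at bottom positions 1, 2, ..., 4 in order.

Answer: 1 2 4 3

Derivation:
Gen 1 (s3^-1): strand 3 crosses under strand 4. Perm now: [1 2 4 3]
Gen 2 (s3^-1): strand 4 crosses under strand 3. Perm now: [1 2 3 4]
Gen 3 (s1^-1): strand 1 crosses under strand 2. Perm now: [2 1 3 4]
Gen 4 (s3): strand 3 crosses over strand 4. Perm now: [2 1 4 3]
Gen 5 (s3^-1): strand 4 crosses under strand 3. Perm now: [2 1 3 4]
Gen 6 (s1): strand 2 crosses over strand 1. Perm now: [1 2 3 4]
Gen 7 (s3): strand 3 crosses over strand 4. Perm now: [1 2 4 3]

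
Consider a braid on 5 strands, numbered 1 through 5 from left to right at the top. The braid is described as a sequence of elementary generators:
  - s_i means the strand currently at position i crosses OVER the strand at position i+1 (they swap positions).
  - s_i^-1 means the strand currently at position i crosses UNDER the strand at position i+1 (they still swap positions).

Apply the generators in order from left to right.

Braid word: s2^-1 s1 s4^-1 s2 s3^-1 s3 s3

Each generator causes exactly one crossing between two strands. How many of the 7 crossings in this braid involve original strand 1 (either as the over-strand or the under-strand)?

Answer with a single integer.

Gen 1: crossing 2x3. Involves strand 1? no. Count so far: 0
Gen 2: crossing 1x3. Involves strand 1? yes. Count so far: 1
Gen 3: crossing 4x5. Involves strand 1? no. Count so far: 1
Gen 4: crossing 1x2. Involves strand 1? yes. Count so far: 2
Gen 5: crossing 1x5. Involves strand 1? yes. Count so far: 3
Gen 6: crossing 5x1. Involves strand 1? yes. Count so far: 4
Gen 7: crossing 1x5. Involves strand 1? yes. Count so far: 5

Answer: 5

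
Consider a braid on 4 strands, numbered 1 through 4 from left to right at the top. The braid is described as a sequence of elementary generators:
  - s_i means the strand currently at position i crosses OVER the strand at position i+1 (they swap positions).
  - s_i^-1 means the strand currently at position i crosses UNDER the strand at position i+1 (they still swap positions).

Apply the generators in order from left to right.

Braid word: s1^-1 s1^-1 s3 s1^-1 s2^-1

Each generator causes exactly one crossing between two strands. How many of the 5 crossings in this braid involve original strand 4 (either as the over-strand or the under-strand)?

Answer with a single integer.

Answer: 2

Derivation:
Gen 1: crossing 1x2. Involves strand 4? no. Count so far: 0
Gen 2: crossing 2x1. Involves strand 4? no. Count so far: 0
Gen 3: crossing 3x4. Involves strand 4? yes. Count so far: 1
Gen 4: crossing 1x2. Involves strand 4? no. Count so far: 1
Gen 5: crossing 1x4. Involves strand 4? yes. Count so far: 2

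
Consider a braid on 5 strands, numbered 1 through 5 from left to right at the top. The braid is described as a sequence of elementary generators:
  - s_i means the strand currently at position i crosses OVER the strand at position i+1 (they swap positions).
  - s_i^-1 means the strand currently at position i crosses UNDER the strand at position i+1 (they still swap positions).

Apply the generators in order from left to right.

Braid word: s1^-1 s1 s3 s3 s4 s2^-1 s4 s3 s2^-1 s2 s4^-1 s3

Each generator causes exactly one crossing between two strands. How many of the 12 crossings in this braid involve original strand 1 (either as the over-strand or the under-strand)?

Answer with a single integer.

Gen 1: crossing 1x2. Involves strand 1? yes. Count so far: 1
Gen 2: crossing 2x1. Involves strand 1? yes. Count so far: 2
Gen 3: crossing 3x4. Involves strand 1? no. Count so far: 2
Gen 4: crossing 4x3. Involves strand 1? no. Count so far: 2
Gen 5: crossing 4x5. Involves strand 1? no. Count so far: 2
Gen 6: crossing 2x3. Involves strand 1? no. Count so far: 2
Gen 7: crossing 5x4. Involves strand 1? no. Count so far: 2
Gen 8: crossing 2x4. Involves strand 1? no. Count so far: 2
Gen 9: crossing 3x4. Involves strand 1? no. Count so far: 2
Gen 10: crossing 4x3. Involves strand 1? no. Count so far: 2
Gen 11: crossing 2x5. Involves strand 1? no. Count so far: 2
Gen 12: crossing 4x5. Involves strand 1? no. Count so far: 2

Answer: 2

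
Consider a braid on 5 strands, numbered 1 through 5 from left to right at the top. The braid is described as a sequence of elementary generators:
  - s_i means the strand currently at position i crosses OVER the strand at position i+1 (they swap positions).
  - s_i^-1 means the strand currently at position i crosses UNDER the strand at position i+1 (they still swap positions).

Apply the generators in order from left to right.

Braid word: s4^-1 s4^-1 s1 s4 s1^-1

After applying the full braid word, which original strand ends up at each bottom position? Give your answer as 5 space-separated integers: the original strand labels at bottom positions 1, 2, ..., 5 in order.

Answer: 1 2 3 5 4

Derivation:
Gen 1 (s4^-1): strand 4 crosses under strand 5. Perm now: [1 2 3 5 4]
Gen 2 (s4^-1): strand 5 crosses under strand 4. Perm now: [1 2 3 4 5]
Gen 3 (s1): strand 1 crosses over strand 2. Perm now: [2 1 3 4 5]
Gen 4 (s4): strand 4 crosses over strand 5. Perm now: [2 1 3 5 4]
Gen 5 (s1^-1): strand 2 crosses under strand 1. Perm now: [1 2 3 5 4]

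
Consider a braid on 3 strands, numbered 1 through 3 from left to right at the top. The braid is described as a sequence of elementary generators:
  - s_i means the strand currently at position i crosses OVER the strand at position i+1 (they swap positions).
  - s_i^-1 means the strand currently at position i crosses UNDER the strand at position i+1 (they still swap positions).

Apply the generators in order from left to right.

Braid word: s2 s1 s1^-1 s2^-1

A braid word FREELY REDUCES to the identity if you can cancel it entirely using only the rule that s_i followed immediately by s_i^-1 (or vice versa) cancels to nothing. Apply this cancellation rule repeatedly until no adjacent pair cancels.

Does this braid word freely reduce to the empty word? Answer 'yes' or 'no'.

Answer: yes

Derivation:
Gen 1 (s2): push. Stack: [s2]
Gen 2 (s1): push. Stack: [s2 s1]
Gen 3 (s1^-1): cancels prior s1. Stack: [s2]
Gen 4 (s2^-1): cancels prior s2. Stack: []
Reduced word: (empty)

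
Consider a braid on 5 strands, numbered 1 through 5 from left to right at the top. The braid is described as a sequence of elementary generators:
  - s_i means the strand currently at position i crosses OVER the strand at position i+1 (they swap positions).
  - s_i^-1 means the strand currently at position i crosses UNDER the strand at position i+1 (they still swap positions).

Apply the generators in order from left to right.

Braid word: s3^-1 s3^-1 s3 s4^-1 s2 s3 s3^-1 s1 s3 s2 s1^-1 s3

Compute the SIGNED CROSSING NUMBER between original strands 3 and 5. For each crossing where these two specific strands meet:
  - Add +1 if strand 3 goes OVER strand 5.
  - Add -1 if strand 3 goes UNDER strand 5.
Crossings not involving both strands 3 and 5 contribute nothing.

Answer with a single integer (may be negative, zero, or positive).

Gen 1: crossing 3x4. Both 3&5? no. Sum: 0
Gen 2: crossing 4x3. Both 3&5? no. Sum: 0
Gen 3: crossing 3x4. Both 3&5? no. Sum: 0
Gen 4: 3 under 5. Both 3&5? yes. Contrib: -1. Sum: -1
Gen 5: crossing 2x4. Both 3&5? no. Sum: -1
Gen 6: crossing 2x5. Both 3&5? no. Sum: -1
Gen 7: crossing 5x2. Both 3&5? no. Sum: -1
Gen 8: crossing 1x4. Both 3&5? no. Sum: -1
Gen 9: crossing 2x5. Both 3&5? no. Sum: -1
Gen 10: crossing 1x5. Both 3&5? no. Sum: -1
Gen 11: crossing 4x5. Both 3&5? no. Sum: -1
Gen 12: crossing 1x2. Both 3&5? no. Sum: -1

Answer: -1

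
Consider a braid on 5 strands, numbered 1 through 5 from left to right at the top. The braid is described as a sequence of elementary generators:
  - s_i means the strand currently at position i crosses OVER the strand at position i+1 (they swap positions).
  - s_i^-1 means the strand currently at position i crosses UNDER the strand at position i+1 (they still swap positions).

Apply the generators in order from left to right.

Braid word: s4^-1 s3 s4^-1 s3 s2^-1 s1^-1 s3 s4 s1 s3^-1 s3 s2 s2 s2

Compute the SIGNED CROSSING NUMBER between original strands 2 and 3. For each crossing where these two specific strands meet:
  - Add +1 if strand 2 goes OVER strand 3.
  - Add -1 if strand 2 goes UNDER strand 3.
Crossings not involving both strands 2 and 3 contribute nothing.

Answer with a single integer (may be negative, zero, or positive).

Answer: 1

Derivation:
Gen 1: crossing 4x5. Both 2&3? no. Sum: 0
Gen 2: crossing 3x5. Both 2&3? no. Sum: 0
Gen 3: crossing 3x4. Both 2&3? no. Sum: 0
Gen 4: crossing 5x4. Both 2&3? no. Sum: 0
Gen 5: crossing 2x4. Both 2&3? no. Sum: 0
Gen 6: crossing 1x4. Both 2&3? no. Sum: 0
Gen 7: crossing 2x5. Both 2&3? no. Sum: 0
Gen 8: 2 over 3. Both 2&3? yes. Contrib: +1. Sum: 1
Gen 9: crossing 4x1. Both 2&3? no. Sum: 1
Gen 10: crossing 5x3. Both 2&3? no. Sum: 1
Gen 11: crossing 3x5. Both 2&3? no. Sum: 1
Gen 12: crossing 4x5. Both 2&3? no. Sum: 1
Gen 13: crossing 5x4. Both 2&3? no. Sum: 1
Gen 14: crossing 4x5. Both 2&3? no. Sum: 1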